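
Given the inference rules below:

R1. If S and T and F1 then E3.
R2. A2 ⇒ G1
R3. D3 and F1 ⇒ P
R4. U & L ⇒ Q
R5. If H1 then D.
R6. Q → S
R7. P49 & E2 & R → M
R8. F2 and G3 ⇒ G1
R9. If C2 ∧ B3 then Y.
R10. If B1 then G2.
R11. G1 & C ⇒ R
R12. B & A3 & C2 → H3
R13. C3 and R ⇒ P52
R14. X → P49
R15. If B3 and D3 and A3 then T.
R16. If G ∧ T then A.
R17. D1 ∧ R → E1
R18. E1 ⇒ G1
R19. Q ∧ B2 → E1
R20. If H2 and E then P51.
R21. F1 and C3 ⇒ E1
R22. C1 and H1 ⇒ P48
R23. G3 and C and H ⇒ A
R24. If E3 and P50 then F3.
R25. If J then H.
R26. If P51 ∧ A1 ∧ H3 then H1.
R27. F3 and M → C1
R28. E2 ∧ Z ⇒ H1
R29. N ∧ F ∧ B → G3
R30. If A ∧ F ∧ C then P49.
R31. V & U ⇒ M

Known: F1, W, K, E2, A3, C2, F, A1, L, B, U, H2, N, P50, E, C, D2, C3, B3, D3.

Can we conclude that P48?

Forward chaining from the given facts derives: P, Q, S, Y, H3, T, P51, E1, H1, G3, E3, D, G1, F3, R, P52.
The only rule concluding P48 is R22, which needs C1; that is never established.

No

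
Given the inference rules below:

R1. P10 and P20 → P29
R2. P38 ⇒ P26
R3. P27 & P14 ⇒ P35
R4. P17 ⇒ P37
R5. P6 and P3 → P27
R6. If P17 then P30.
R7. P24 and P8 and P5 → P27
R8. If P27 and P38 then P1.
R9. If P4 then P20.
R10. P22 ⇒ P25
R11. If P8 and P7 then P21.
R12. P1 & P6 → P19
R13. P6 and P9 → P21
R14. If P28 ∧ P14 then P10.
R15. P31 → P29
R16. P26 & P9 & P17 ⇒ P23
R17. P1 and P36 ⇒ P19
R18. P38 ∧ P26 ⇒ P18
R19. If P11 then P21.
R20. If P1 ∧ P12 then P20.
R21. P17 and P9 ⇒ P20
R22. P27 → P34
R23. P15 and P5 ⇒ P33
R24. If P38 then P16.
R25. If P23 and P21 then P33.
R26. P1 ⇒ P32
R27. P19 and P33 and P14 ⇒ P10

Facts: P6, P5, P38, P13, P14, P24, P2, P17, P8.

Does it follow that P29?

No

Forward chaining from the given facts derives: P26, P37, P30, P27, P1, P19, P18, P34, P16, P32, P35.
Rules concluding P29: R1 needs P10; R15 needs P31 — none of these are established.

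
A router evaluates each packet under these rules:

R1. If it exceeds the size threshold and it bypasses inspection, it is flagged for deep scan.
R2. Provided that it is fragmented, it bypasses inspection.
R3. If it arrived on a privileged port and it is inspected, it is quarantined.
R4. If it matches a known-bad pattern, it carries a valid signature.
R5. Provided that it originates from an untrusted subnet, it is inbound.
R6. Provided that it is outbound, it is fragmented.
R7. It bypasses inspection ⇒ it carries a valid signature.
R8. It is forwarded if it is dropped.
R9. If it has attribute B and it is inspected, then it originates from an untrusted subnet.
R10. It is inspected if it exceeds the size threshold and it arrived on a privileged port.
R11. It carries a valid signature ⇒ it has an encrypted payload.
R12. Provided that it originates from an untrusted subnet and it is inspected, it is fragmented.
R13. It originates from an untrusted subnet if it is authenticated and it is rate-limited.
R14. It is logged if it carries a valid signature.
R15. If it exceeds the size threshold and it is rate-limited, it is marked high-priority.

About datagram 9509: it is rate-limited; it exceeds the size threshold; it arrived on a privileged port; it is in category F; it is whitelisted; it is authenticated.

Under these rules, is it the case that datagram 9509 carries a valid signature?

By R10 (it exceeds the size threshold, it arrived on a privileged port): it is inspected.
By R13 (it is authenticated, it is rate-limited): it originates from an untrusted subnet.
By R12 (it originates from an untrusted subnet, it is inspected): it is fragmented.
By R2 (it is fragmented): it bypasses inspection.
By R7 (it bypasses inspection): it carries a valid signature.

Yes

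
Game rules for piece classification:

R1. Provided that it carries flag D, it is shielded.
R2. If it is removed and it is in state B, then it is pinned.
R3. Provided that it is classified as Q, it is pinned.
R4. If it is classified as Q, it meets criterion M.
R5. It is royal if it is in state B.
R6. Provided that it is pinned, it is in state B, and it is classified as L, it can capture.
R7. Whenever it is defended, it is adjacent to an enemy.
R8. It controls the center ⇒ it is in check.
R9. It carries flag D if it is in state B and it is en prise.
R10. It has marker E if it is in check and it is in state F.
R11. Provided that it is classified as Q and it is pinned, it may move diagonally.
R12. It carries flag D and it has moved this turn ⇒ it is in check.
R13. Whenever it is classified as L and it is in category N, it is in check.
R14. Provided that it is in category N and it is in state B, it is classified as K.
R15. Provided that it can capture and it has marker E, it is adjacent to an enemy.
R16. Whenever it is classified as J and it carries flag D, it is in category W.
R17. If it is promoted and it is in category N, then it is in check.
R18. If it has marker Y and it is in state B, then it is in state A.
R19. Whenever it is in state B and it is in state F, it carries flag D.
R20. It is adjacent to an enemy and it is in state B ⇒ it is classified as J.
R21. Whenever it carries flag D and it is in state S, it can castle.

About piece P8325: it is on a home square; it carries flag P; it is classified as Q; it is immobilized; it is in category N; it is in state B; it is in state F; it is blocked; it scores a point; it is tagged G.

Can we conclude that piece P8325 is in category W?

No

Forward chaining from the given facts derives: is pinned, meets criterion M, is royal, may move diagonally, is classified as K, carries flag D, is shielded.
The only rule concluding "it is in category W" is R16, which needs "it is classified as J"; that is never established.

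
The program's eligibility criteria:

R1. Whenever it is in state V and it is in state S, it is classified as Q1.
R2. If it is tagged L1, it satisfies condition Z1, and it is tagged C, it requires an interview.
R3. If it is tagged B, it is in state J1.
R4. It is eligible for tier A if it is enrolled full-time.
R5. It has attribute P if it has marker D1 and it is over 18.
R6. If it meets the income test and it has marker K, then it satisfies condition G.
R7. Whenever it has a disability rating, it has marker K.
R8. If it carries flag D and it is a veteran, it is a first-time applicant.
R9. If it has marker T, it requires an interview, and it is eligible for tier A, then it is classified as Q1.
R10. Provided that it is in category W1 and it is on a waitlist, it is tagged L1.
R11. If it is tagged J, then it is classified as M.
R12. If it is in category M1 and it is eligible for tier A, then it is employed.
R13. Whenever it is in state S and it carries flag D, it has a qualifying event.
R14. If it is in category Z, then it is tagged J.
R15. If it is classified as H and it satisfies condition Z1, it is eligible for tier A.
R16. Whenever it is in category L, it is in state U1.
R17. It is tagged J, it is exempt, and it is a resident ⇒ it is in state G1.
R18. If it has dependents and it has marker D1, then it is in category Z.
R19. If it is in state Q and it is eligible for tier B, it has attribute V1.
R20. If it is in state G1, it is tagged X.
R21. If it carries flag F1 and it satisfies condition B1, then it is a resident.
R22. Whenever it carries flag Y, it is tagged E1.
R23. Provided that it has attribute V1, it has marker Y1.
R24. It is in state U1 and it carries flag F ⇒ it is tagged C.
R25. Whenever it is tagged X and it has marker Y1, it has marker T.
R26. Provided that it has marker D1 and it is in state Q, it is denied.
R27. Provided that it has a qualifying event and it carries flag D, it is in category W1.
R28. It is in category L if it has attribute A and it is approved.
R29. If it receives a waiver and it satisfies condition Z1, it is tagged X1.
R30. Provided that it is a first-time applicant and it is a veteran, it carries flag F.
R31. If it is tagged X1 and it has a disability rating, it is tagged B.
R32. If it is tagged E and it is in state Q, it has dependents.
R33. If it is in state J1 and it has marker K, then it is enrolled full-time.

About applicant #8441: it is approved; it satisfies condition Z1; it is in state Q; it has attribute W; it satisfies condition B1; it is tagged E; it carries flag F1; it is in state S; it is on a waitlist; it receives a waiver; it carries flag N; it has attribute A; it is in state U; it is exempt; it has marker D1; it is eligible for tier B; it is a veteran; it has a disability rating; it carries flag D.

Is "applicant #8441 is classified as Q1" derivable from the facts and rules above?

By R7 (it has a disability rating): it has marker K.
By R8 (it carries flag D, it is a veteran): it is a first-time applicant.
By R13 (it is in state S, it carries flag D): it has a qualifying event.
By R19 (it is in state Q, it is eligible for tier B): it has attribute V1.
By R21 (it carries flag F1, it satisfies condition B1): it is a resident.
By R23 (it has attribute V1): it has marker Y1.
By R27 (it has a qualifying event, it carries flag D): it is in category W1.
By R28 (it has attribute A, it is approved): it is in category L.
By R29 (it receives a waiver, it satisfies condition Z1): it is tagged X1.
By R30 (it is a first-time applicant, it is a veteran): it carries flag F.
By R31 (it is tagged X1, it has a disability rating): it is tagged B.
By R32 (it is tagged E, it is in state Q): it has dependents.
By R3 (it is tagged B): it is in state J1.
By R10 (it is in category W1, it is on a waitlist): it is tagged L1.
By R16 (it is in category L): it is in state U1.
By R18 (it has dependents, it has marker D1): it is in category Z.
By R24 (it is in state U1, it carries flag F): it is tagged C.
By R33 (it is in state J1, it has marker K): it is enrolled full-time.
By R2 (it is tagged L1, it satisfies condition Z1, it is tagged C): it requires an interview.
By R4 (it is enrolled full-time): it is eligible for tier A.
By R14 (it is in category Z): it is tagged J.
By R17 (it is tagged J, it is exempt, it is a resident): it is in state G1.
By R20 (it is in state G1): it is tagged X.
By R25 (it is tagged X, it has marker Y1): it has marker T.
By R9 (it has marker T, it requires an interview, it is eligible for tier A): it is classified as Q1.

Yes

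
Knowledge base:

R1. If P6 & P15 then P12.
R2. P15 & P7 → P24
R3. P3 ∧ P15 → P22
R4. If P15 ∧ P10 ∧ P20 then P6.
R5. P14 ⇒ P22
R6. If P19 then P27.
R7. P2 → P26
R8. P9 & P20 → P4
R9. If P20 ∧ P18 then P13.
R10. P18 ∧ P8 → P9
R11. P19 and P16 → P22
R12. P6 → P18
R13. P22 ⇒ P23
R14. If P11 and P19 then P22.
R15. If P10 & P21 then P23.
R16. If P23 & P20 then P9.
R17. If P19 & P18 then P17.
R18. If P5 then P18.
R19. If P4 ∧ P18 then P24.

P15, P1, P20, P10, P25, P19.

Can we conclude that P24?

Forward chaining from the given facts derives: P6, P27, P18, P17, P12, P13.
Rules concluding P24: R2 needs P7; R19 needs P4 — none of these are established.

No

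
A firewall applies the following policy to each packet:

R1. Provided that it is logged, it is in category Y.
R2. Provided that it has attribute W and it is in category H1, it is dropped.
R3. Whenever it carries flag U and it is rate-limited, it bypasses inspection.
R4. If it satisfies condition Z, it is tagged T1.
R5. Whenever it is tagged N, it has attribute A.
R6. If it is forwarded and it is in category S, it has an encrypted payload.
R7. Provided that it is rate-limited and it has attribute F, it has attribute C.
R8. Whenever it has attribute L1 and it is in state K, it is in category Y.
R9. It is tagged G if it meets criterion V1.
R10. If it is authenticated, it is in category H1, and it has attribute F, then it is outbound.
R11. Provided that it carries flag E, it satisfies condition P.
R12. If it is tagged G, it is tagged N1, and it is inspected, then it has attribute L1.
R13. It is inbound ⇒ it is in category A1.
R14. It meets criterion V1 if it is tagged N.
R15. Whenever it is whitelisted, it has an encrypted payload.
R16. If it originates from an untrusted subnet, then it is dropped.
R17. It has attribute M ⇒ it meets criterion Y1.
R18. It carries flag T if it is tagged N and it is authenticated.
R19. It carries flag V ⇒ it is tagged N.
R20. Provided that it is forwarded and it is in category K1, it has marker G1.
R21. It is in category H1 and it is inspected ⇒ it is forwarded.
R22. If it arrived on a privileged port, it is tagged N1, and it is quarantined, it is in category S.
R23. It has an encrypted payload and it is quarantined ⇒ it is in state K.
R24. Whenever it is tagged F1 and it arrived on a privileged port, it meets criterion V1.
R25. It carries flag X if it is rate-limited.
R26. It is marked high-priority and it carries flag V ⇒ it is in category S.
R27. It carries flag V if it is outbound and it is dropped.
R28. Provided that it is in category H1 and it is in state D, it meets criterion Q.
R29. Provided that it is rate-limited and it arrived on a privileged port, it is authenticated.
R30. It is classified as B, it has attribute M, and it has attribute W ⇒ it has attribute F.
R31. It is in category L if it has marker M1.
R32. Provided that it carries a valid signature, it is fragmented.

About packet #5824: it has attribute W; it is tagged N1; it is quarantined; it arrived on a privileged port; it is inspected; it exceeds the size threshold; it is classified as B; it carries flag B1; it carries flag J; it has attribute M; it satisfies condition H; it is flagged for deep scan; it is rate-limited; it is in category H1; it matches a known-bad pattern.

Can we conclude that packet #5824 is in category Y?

By R2 (it has attribute W, it is in category H1): it is dropped.
By R21 (it is in category H1, it is inspected): it is forwarded.
By R22 (it arrived on a privileged port, it is tagged N1, it is quarantined): it is in category S.
By R29 (it is rate-limited, it arrived on a privileged port): it is authenticated.
By R30 (it is classified as B, it has attribute M, it has attribute W): it has attribute F.
By R6 (it is forwarded, it is in category S): it has an encrypted payload.
By R10 (it is authenticated, it is in category H1, it has attribute F): it is outbound.
By R23 (it has an encrypted payload, it is quarantined): it is in state K.
By R27 (it is outbound, it is dropped): it carries flag V.
By R19 (it carries flag V): it is tagged N.
By R14 (it is tagged N): it meets criterion V1.
By R9 (it meets criterion V1): it is tagged G.
By R12 (it is tagged G, it is tagged N1, it is inspected): it has attribute L1.
By R8 (it has attribute L1, it is in state K): it is in category Y.

Yes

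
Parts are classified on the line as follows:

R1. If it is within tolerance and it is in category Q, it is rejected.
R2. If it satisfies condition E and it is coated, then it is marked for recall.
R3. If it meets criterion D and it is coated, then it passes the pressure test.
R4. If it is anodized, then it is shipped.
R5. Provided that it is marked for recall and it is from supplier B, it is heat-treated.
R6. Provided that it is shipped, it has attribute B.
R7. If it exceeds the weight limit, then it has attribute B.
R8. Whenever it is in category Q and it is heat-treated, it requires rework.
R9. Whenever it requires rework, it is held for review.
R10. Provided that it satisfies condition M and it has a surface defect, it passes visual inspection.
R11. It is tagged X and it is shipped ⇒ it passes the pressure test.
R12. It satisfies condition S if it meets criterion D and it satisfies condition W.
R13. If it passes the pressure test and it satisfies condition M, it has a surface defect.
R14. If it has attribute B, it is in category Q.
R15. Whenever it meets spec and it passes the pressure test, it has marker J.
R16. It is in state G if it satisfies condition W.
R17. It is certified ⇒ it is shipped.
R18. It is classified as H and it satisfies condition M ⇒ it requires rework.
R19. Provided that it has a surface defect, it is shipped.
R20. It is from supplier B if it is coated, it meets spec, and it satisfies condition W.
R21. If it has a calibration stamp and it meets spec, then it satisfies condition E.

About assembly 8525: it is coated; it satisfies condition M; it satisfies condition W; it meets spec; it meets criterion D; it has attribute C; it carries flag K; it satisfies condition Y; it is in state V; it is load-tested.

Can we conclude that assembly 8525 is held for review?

No

Forward chaining from the given facts derives: passes the pressure test, satisfies condition S, has a surface defect, has marker J, is in state G, is shipped, is from supplier B, has attribute B, passes visual inspection, is in category Q.
The only rule concluding "it is held for review" is R9, which needs "it requires rework"; that is never established.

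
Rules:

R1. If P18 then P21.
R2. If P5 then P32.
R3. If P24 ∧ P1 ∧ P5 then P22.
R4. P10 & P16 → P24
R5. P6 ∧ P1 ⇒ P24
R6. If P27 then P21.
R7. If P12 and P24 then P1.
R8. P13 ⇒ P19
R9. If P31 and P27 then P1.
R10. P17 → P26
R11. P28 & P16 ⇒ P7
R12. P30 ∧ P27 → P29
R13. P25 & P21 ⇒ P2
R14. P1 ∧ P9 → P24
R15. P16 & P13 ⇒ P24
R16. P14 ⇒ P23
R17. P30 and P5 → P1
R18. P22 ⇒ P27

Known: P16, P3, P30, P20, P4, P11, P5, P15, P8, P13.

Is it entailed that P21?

P24  (by R15: P16, P13)
P1  (by R17: P30, P5)
P22  (by R3: P24, P1, P5)
P27  (by R18: P22)
P21  (by R6: P27)

Yes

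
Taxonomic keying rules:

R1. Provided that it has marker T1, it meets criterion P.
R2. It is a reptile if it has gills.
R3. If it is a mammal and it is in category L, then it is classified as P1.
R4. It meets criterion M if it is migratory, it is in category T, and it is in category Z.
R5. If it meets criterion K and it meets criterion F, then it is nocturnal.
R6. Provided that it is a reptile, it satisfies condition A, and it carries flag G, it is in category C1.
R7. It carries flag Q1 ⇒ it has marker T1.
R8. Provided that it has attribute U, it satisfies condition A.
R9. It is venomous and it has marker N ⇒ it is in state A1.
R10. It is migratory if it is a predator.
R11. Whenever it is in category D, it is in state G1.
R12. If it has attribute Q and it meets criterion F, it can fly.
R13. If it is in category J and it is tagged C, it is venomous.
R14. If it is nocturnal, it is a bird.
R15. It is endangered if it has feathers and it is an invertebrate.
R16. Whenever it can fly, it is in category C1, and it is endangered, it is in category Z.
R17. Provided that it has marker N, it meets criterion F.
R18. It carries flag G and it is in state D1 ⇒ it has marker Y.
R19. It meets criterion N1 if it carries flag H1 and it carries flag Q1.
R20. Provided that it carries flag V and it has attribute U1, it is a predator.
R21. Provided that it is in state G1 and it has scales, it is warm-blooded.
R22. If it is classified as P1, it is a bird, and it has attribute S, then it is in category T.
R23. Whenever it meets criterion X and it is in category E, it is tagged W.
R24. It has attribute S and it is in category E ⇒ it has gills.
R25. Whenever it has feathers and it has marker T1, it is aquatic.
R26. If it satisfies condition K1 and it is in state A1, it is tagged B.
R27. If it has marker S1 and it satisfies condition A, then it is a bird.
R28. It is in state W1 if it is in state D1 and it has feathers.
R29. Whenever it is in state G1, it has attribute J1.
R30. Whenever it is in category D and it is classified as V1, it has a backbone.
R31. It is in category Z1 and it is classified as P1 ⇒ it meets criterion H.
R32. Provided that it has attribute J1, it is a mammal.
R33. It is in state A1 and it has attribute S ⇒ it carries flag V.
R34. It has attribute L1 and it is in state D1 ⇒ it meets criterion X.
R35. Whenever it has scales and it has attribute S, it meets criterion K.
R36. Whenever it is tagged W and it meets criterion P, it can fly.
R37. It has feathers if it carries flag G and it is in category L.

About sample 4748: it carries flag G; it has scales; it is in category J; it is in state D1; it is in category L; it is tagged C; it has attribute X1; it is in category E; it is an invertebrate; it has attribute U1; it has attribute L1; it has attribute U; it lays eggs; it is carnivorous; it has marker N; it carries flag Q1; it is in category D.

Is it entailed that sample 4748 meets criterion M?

Forward chaining from the given facts derives: has marker T1, satisfies condition A, is in state G1, is venomous, meets criterion F, has marker Y, is warm-blooded, has attribute J1, is a mammal, meets criterion X, has feathers, meets criterion P, is classified as P1, is in state A1, is endangered, is tagged W, is aquatic, is in state W1, can fly.
The only rule concluding "it meets criterion M" is R4, which needs "it is migratory"; that is never established.

No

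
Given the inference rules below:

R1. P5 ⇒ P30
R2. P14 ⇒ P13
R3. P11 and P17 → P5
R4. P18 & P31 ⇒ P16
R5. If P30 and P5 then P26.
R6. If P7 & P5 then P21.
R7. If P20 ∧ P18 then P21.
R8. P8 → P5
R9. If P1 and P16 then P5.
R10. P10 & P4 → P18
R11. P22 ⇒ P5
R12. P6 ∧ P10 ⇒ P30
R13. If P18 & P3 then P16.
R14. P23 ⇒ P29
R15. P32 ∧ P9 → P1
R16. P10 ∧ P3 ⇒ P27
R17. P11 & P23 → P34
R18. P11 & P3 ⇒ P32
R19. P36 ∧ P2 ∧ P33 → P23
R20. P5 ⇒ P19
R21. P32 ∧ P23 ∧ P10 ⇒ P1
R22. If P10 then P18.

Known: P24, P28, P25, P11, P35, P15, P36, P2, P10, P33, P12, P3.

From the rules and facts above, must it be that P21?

No

Forward chaining from the given facts derives: P27, P32, P23, P1, P18, P16, P29, P34, P5, P19, P30, P26.
Rules concluding P21: R6 needs P7; R7 needs P20 — none of these are established.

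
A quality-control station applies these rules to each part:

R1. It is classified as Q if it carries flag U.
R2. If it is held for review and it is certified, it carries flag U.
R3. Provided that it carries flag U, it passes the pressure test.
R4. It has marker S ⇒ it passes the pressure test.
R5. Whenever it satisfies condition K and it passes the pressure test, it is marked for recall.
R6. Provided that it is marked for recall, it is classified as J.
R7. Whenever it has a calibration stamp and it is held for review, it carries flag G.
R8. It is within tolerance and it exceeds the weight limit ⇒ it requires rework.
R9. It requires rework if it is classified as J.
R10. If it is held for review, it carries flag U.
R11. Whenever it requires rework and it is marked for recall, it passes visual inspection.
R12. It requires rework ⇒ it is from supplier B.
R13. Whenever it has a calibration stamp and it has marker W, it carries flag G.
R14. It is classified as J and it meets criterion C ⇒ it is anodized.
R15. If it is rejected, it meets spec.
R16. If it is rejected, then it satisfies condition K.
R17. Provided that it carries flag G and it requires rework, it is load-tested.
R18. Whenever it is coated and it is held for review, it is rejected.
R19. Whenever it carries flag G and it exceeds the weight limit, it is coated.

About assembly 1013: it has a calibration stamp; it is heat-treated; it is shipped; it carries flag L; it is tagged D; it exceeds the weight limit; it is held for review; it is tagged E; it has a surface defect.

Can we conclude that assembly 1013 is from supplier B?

Yes

By R7 (it has a calibration stamp, it is held for review): it carries flag G.
By R10 (it is held for review): it carries flag U.
By R19 (it carries flag G, it exceeds the weight limit): it is coated.
By R3 (it carries flag U): it passes the pressure test.
By R18 (it is coated, it is held for review): it is rejected.
By R16 (it is rejected): it satisfies condition K.
By R5 (it satisfies condition K, it passes the pressure test): it is marked for recall.
By R6 (it is marked for recall): it is classified as J.
By R9 (it is classified as J): it requires rework.
By R12 (it requires rework): it is from supplier B.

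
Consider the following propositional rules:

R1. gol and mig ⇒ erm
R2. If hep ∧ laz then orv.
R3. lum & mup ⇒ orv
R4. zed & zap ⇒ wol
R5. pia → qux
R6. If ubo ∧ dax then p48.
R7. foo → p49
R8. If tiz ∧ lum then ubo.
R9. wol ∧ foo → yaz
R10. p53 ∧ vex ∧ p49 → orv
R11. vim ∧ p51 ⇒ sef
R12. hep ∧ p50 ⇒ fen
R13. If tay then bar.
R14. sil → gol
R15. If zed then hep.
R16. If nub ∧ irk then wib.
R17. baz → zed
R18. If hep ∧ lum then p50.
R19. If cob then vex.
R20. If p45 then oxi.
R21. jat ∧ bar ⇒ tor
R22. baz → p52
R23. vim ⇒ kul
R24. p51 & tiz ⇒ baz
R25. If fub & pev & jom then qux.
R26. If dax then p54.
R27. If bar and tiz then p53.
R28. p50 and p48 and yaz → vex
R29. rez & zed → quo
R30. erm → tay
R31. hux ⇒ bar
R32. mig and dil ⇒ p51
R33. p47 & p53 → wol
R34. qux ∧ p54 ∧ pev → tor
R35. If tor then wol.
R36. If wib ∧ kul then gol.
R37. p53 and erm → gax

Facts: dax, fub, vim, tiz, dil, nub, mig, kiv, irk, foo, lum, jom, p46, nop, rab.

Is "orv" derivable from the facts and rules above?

Forward chaining from the given facts derives: p49, ubo, wib, kul, p54, p51, gol, erm, p48, sef, baz, tay, bar, zed, p52, p53, gax, hep, p50, fen.
Rules concluding orv: R2 needs laz; R3 needs mup; R10 needs vex — none of these are established.

No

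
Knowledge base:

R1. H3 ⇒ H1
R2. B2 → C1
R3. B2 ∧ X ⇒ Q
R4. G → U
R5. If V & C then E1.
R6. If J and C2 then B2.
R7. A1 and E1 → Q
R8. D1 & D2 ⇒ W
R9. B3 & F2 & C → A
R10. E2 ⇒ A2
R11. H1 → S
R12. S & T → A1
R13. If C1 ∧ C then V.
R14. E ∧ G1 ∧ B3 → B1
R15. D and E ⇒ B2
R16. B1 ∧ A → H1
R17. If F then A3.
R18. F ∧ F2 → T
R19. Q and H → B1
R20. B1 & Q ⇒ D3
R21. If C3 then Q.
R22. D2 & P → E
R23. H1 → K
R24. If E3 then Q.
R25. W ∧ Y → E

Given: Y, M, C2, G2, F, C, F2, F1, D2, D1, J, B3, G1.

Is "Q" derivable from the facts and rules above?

B2  (by R6: J, C2)
W  (by R8: D1, D2)
A  (by R9: B3, F2, C)
T  (by R18: F, F2)
E  (by R25: W, Y)
C1  (by R2: B2)
V  (by R13: C1, C)
B1  (by R14: E, G1, B3)
H1  (by R16: B1, A)
E1  (by R5: V, C)
S  (by R11: H1)
A1  (by R12: S, T)
Q  (by R7: A1, E1)

Yes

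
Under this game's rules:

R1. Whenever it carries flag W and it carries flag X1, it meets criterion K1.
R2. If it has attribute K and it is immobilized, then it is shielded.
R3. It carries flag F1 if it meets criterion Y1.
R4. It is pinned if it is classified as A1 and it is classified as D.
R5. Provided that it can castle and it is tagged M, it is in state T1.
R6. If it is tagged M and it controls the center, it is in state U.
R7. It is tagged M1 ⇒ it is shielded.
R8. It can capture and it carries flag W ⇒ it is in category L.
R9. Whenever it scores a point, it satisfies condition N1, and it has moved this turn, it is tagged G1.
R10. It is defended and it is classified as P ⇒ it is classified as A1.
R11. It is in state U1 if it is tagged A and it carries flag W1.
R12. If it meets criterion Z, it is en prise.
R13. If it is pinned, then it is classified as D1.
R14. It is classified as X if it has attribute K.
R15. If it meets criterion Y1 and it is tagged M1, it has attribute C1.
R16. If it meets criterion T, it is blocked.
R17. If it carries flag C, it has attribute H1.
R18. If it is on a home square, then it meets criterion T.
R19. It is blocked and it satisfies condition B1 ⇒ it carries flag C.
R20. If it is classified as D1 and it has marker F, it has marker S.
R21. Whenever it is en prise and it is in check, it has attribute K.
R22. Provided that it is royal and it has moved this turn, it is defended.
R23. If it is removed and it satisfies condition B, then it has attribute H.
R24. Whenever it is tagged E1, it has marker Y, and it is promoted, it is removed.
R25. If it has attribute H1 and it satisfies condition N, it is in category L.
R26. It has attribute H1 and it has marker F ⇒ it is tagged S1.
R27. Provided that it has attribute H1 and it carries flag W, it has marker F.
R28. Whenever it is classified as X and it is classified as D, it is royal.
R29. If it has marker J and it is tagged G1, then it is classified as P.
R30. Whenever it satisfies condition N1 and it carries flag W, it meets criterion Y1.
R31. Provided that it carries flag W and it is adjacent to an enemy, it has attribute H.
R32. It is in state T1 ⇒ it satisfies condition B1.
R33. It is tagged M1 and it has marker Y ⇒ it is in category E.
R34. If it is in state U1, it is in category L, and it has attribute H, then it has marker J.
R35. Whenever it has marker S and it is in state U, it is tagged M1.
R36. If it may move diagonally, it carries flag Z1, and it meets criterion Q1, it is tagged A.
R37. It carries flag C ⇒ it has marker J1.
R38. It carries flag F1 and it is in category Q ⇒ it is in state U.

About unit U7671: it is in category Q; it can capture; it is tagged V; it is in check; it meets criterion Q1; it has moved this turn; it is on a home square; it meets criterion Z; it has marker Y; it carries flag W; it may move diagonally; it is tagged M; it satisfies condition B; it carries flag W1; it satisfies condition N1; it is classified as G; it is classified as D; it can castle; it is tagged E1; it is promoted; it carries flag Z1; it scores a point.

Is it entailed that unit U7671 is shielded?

By R5 (it can castle, it is tagged M): it is in state T1.
By R8 (it can capture, it carries flag W): it is in category L.
By R9 (it scores a point, it satisfies condition N1, it has moved this turn): it is tagged G1.
By R12 (it meets criterion Z): it is en prise.
By R18 (it is on a home square): it meets criterion T.
By R21 (it is en prise, it is in check): it has attribute K.
By R24 (it is tagged E1, it has marker Y, it is promoted): it is removed.
By R30 (it satisfies condition N1, it carries flag W): it meets criterion Y1.
By R32 (it is in state T1): it satisfies condition B1.
By R36 (it may move diagonally, it carries flag Z1, it meets criterion Q1): it is tagged A.
By R3 (it meets criterion Y1): it carries flag F1.
By R11 (it is tagged A, it carries flag W1): it is in state U1.
By R14 (it has attribute K): it is classified as X.
By R16 (it meets criterion T): it is blocked.
By R19 (it is blocked, it satisfies condition B1): it carries flag C.
By R23 (it is removed, it satisfies condition B): it has attribute H.
By R28 (it is classified as X, it is classified as D): it is royal.
By R34 (it is in state U1, it is in category L, it has attribute H): it has marker J.
By R38 (it carries flag F1, it is in category Q): it is in state U.
By R17 (it carries flag C): it has attribute H1.
By R22 (it is royal, it has moved this turn): it is defended.
By R27 (it has attribute H1, it carries flag W): it has marker F.
By R29 (it has marker J, it is tagged G1): it is classified as P.
By R10 (it is defended, it is classified as P): it is classified as A1.
By R4 (it is classified as A1, it is classified as D): it is pinned.
By R13 (it is pinned): it is classified as D1.
By R20 (it is classified as D1, it has marker F): it has marker S.
By R35 (it has marker S, it is in state U): it is tagged M1.
By R7 (it is tagged M1): it is shielded.

Yes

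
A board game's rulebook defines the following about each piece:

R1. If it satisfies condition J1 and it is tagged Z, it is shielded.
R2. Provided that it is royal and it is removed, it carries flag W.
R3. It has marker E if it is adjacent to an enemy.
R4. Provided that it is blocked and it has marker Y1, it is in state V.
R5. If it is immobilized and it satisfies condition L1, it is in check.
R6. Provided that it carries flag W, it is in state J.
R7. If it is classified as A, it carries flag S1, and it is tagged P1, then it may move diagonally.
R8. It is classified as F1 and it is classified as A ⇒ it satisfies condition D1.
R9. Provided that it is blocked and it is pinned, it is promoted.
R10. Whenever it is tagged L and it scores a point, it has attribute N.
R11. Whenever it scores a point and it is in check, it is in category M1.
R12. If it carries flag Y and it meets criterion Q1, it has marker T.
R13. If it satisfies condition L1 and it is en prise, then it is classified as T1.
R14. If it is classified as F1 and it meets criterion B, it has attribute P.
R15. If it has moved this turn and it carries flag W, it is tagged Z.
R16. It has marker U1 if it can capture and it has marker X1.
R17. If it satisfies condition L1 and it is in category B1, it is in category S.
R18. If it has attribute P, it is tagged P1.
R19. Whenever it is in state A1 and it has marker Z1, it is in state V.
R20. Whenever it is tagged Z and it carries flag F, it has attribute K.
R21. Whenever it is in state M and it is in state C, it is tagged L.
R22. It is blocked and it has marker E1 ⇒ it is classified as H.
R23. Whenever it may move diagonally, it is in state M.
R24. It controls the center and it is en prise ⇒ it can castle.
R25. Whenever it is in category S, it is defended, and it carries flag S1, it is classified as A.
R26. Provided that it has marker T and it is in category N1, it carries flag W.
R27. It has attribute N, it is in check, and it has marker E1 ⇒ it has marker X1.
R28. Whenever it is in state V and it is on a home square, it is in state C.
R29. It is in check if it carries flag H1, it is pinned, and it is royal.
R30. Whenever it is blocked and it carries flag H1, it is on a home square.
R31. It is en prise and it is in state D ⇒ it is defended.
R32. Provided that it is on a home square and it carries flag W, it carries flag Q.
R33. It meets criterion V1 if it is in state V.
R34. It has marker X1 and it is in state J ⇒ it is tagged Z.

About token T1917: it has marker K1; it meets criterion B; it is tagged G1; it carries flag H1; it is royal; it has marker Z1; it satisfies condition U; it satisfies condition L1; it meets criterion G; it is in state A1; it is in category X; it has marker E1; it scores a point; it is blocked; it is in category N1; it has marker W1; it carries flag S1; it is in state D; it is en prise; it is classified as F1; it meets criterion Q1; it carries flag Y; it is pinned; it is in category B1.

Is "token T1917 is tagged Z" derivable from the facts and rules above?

By R12 (it carries flag Y, it meets criterion Q1): it has marker T.
By R14 (it is classified as F1, it meets criterion B): it has attribute P.
By R17 (it satisfies condition L1, it is in category B1): it is in category S.
By R18 (it has attribute P): it is tagged P1.
By R19 (it is in state A1, it has marker Z1): it is in state V.
By R26 (it has marker T, it is in category N1): it carries flag W.
By R29 (it carries flag H1, it is pinned, it is royal): it is in check.
By R30 (it is blocked, it carries flag H1): it is on a home square.
By R31 (it is en prise, it is in state D): it is defended.
By R6 (it carries flag W): it is in state J.
By R25 (it is in category S, it is defended, it carries flag S1): it is classified as A.
By R28 (it is in state V, it is on a home square): it is in state C.
By R7 (it is classified as A, it carries flag S1, it is tagged P1): it may move diagonally.
By R23 (it may move diagonally): it is in state M.
By R21 (it is in state M, it is in state C): it is tagged L.
By R10 (it is tagged L, it scores a point): it has attribute N.
By R27 (it has attribute N, it is in check, it has marker E1): it has marker X1.
By R34 (it has marker X1, it is in state J): it is tagged Z.

Yes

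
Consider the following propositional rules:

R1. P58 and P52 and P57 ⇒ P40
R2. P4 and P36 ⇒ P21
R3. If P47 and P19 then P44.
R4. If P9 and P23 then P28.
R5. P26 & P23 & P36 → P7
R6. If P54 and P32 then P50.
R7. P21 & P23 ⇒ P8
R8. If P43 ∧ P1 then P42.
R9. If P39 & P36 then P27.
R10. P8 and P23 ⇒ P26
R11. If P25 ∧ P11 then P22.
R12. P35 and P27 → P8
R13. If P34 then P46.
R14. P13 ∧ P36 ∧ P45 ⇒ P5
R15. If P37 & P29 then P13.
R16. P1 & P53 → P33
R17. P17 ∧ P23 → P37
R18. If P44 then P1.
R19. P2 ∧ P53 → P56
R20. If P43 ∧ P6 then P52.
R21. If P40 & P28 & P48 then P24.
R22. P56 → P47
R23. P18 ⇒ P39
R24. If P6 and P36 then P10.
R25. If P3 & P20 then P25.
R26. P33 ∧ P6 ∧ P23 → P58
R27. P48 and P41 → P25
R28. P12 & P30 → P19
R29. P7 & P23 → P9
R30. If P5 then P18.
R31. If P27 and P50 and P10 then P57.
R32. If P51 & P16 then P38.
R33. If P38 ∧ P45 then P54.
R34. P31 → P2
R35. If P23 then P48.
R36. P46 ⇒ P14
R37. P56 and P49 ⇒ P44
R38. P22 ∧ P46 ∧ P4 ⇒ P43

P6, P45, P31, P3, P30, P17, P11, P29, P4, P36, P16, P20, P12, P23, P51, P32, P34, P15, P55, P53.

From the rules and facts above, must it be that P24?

P21  (by R2: P4, P36)
P8  (by R7: P21, P23)
P26  (by R10: P8, P23)
P46  (by R13: P34)
P37  (by R17: P17, P23)
P10  (by R24: P6, P36)
P25  (by R25: P3, P20)
P19  (by R28: P12, P30)
P38  (by R32: P51, P16)
P54  (by R33: P38, P45)
P2  (by R34: P31)
P48  (by R35: P23)
P7  (by R5: P26, P23, P36)
P50  (by R6: P54, P32)
P22  (by R11: P25, P11)
P13  (by R15: P37, P29)
P56  (by R19: P2, P53)
P47  (by R22: P56)
P9  (by R29: P7, P23)
P43  (by R38: P22, P46, P4)
P44  (by R3: P47, P19)
P28  (by R4: P9, P23)
P5  (by R14: P13, P36, P45)
P1  (by R18: P44)
P52  (by R20: P43, P6)
P18  (by R30: P5)
P33  (by R16: P1, P53)
P39  (by R23: P18)
P58  (by R26: P33, P6, P23)
P27  (by R9: P39, P36)
P57  (by R31: P27, P50, P10)
P40  (by R1: P58, P52, P57)
P24  (by R21: P40, P28, P48)

Yes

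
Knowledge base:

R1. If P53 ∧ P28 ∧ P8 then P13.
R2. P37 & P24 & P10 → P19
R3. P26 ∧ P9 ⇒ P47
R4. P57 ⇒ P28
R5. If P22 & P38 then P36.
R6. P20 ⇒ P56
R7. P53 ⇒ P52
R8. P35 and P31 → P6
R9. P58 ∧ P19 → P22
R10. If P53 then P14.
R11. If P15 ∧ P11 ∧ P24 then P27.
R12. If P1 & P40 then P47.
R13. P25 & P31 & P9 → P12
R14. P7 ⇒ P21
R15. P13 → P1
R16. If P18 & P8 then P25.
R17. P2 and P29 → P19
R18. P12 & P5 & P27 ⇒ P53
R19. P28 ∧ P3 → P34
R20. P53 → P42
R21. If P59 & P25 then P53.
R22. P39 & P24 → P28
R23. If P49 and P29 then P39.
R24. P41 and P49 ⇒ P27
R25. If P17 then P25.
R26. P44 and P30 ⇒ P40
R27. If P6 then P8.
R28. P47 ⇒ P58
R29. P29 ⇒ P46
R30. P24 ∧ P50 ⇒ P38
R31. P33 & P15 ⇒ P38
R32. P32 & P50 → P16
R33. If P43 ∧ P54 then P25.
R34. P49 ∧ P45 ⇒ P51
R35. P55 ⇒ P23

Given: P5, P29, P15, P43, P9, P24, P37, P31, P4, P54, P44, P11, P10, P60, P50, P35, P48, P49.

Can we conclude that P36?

Forward chaining from the given facts derives: P19, P6, P27, P39, P8, P46, P38, P25, P12, P53, P42, P28, P13, P52, P14, P1.
The only rule concluding P36 is R5, which needs P22; that is never established.

No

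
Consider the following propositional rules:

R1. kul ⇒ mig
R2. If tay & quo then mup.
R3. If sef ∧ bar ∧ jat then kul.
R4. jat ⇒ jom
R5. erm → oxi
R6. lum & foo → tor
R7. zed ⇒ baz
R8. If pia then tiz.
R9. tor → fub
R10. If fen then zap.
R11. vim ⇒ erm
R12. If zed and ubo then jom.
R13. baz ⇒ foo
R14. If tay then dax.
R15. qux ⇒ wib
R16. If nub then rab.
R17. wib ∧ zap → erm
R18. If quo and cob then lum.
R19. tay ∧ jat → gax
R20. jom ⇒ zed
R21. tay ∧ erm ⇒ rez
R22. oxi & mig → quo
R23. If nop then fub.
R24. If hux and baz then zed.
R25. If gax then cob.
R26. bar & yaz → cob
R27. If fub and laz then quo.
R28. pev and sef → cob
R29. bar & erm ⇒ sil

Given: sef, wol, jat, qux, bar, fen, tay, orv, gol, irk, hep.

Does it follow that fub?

kul  (by R3: sef, bar, jat)
jom  (by R4: jat)
zap  (by R10: fen)
wib  (by R15: qux)
erm  (by R17: wib, zap)
gax  (by R19: tay, jat)
zed  (by R20: jom)
cob  (by R25: gax)
mig  (by R1: kul)
oxi  (by R5: erm)
baz  (by R7: zed)
foo  (by R13: baz)
quo  (by R22: oxi, mig)
lum  (by R18: quo, cob)
tor  (by R6: lum, foo)
fub  (by R9: tor)

Yes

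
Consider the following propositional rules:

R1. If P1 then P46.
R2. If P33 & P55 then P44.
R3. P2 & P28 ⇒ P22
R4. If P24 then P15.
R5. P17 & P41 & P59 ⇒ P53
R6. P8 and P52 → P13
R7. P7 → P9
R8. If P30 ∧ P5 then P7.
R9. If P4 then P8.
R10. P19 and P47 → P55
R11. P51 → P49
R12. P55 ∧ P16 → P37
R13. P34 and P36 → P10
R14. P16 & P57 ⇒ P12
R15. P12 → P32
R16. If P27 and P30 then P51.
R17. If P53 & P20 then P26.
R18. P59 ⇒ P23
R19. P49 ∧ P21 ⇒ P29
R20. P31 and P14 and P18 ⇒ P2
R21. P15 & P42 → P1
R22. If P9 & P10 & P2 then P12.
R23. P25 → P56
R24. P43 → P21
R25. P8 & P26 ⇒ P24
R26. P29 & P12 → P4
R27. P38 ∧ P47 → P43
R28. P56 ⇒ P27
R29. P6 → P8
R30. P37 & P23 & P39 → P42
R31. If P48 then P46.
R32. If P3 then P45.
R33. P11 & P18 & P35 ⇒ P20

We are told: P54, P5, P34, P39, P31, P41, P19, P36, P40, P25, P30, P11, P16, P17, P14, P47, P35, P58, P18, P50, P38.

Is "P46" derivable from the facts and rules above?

No

Forward chaining from the given facts derives: P7, P55, P37, P10, P2, P56, P43, P27, P20, P9, P51, P12, P21, P49, P32, P29, P4, P8.
Rules concluding P46: R1 needs P1; R31 needs P48 — none of these are established.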